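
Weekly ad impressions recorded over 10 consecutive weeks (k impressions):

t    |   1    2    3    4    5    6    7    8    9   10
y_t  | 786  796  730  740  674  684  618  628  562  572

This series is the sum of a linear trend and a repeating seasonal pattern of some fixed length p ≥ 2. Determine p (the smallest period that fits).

2

First differences y_{t+1} − y_t: 10, -66, 10, -66, 10, -66, …
The difference pattern repeats every 2 terms and not for any smaller step, so p = 2.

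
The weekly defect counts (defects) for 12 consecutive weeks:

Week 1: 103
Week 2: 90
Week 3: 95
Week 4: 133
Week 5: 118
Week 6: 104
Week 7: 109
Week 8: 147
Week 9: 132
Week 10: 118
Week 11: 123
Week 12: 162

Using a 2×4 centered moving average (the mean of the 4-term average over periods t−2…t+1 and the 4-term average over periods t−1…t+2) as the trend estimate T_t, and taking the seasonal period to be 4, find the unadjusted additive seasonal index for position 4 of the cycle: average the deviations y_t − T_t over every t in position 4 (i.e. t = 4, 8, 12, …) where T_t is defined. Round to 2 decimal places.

22.25

Season position 4 occurs at t = 4, 8 (where T_t is defined).
t=4: T_4 = 110.7500; y_4 − T_4 = 133 − 110.7500 = 22.2500
t=8: T_8 = 124.7500; y_8 − T_8 = 147 − 124.7500 = 22.2500
Mean deviation: (22.2500 + 22.2500) / 2 = 22.25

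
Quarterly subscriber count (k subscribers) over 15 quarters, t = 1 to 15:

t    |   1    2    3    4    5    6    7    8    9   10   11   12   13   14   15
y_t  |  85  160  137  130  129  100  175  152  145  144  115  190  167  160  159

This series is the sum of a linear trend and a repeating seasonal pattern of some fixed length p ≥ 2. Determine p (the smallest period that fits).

First differences y_{t+1} − y_t: 75, -23, -7, -1, -29, 75, -23, -7, -1, -29, 75, -23, …
The difference pattern repeats every 5 terms and not for any smaller step, so p = 5.

5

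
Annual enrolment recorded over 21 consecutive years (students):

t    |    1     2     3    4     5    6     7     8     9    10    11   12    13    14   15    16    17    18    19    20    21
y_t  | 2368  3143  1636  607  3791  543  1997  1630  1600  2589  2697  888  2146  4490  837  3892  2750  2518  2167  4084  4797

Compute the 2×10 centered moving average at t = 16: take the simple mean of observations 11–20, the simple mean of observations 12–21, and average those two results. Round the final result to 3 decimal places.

Sum over 11–20: 2697 + 888 + 2146 + 4490 + 837 + 3892 + 2750 + 2518 + 2167 + 4084 = 26469
Sum over 12–21: 888 + 2146 + 4490 + 837 + 3892 + 2750 + 2518 + 2167 + 4084 + 4797 = 28569
CMA at t=16 = (26469 + 28569) / (2·10) = 55038 / 20 = 2751.900

2751.900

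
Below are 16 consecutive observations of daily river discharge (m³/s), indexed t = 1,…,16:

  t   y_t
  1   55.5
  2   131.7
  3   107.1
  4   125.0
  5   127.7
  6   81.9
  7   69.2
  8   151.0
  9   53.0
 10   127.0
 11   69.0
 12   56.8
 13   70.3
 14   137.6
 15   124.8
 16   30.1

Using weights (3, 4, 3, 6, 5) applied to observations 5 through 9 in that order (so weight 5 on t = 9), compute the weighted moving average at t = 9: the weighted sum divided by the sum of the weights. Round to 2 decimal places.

Weighted sum: 3·127.7 + 4·81.9 + 3·69.2 + 6·151.0 + 5·53.0 = 383.1 + 327.6 + 207.6 + 906.0 + 265.0 = 2089.3
Weight total: 3 + 4 + 3 + 6 + 5 = 21
WMA = 2089.3 / 21 = 99.49

99.49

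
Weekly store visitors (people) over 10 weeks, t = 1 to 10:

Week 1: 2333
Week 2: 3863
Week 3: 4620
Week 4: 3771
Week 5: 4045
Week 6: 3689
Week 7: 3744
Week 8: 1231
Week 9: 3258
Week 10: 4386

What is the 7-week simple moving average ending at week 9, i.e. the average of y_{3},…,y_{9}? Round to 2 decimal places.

3479.71

Sum of periods 3–9: 4620 + 3771 + 4045 + 3689 + 3744 + 1231 + 3258 = 24358
Divide by 7: 24358 / 7 = 3479.71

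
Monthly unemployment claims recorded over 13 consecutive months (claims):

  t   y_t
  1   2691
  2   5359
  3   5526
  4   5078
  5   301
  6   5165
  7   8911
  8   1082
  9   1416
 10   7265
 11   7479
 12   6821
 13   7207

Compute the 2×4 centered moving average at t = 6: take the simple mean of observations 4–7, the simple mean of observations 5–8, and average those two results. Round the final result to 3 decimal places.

4364.250

Sum over 4–7: 5078 + 301 + 5165 + 8911 = 19455
Sum over 5–8: 301 + 5165 + 8911 + 1082 = 15459
CMA at t=6 = (19455 + 15459) / (2·4) = 34914 / 8 = 4364.250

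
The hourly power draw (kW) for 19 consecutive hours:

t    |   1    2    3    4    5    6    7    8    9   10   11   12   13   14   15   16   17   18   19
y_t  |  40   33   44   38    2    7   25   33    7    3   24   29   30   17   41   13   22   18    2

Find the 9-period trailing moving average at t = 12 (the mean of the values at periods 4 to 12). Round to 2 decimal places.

Sum of periods 4–12: 38 + 2 + 7 + 25 + 33 + 7 + 3 + 24 + 29 = 168
Divide by 9: 168 / 9 = 18.67

18.67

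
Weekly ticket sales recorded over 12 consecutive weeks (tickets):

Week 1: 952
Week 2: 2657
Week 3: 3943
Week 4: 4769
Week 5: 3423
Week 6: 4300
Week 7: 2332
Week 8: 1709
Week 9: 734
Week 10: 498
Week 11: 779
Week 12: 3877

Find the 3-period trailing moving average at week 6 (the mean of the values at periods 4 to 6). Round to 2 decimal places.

Sum of periods 4–6: 4769 + 3423 + 4300 = 12492
Divide by 3: 12492 / 3 = 4164.00

4164.00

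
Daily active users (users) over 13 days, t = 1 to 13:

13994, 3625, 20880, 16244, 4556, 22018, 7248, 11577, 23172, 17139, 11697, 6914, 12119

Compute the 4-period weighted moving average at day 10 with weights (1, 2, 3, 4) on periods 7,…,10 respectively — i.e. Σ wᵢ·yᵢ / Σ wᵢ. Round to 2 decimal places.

16847.40

Weighted sum: 1·7248 + 2·11577 + 3·23172 + 4·17139 = 7248 + 23154 + 69516 + 68556 = 168474
Weight total: 1 + 2 + 3 + 4 = 10
WMA = 168474 / 10 = 16847.40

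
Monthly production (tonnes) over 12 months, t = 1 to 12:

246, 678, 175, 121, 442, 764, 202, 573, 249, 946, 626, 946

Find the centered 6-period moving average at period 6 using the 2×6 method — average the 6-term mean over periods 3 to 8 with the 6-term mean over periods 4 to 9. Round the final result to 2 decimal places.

Sum over 3–8: 175 + 121 + 442 + 764 + 202 + 573 = 2277
Sum over 4–9: 121 + 442 + 764 + 202 + 573 + 249 = 2351
CMA at t=6 = (2277 + 2351) / (2·6) = 4628 / 12 = 385.67

385.67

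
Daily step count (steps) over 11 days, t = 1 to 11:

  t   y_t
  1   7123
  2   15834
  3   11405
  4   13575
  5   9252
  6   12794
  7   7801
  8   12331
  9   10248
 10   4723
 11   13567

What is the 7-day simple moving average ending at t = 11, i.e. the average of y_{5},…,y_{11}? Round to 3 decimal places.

Sum of periods 5–11: 9252 + 12794 + 7801 + 12331 + 10248 + 4723 + 13567 = 70716
Divide by 7: 70716 / 7 = 10102.286

10102.286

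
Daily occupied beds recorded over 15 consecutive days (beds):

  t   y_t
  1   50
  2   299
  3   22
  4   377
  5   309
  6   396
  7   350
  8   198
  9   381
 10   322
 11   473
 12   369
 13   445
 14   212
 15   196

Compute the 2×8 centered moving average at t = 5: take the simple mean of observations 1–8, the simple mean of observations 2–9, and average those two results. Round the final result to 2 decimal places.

Sum over 1–8: 50 + 299 + 22 + 377 + 309 + 396 + 350 + 198 = 2001
Sum over 2–9: 299 + 22 + 377 + 309 + 396 + 350 + 198 + 381 = 2332
CMA at t=5 = (2001 + 2332) / (2·8) = 4333 / 16 = 270.81

270.81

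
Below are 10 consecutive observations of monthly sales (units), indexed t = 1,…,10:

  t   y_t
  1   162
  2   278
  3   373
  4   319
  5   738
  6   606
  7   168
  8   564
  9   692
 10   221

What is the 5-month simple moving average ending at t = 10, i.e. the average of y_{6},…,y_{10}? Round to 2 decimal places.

450.20

Sum of periods 6–10: 606 + 168 + 564 + 692 + 221 = 2251
Divide by 5: 2251 / 5 = 450.20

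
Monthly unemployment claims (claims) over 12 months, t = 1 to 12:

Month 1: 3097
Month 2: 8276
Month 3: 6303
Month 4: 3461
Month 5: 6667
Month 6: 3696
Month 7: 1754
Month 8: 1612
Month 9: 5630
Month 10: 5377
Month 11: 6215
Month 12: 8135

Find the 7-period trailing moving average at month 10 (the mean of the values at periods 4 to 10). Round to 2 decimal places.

4028.14

Sum of periods 4–10: 3461 + 6667 + 3696 + 1754 + 1612 + 5630 + 5377 = 28197
Divide by 7: 28197 / 7 = 4028.14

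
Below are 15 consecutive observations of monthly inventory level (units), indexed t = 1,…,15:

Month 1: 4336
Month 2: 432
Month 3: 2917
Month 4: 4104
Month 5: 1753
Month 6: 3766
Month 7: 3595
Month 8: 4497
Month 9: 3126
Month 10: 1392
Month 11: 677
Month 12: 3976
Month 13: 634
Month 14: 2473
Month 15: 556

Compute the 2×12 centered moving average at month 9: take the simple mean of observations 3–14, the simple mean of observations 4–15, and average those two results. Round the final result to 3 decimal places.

Sum over 3–14: 2917 + 4104 + 1753 + 3766 + 3595 + 4497 + 3126 + 1392 + 677 + 3976 + 634 + 2473 = 32910
Sum over 4–15: 4104 + 1753 + 3766 + 3595 + 4497 + 3126 + 1392 + 677 + 3976 + 634 + 2473 + 556 = 30549
CMA at t=9 = (32910 + 30549) / (2·12) = 63459 / 24 = 2644.125

2644.125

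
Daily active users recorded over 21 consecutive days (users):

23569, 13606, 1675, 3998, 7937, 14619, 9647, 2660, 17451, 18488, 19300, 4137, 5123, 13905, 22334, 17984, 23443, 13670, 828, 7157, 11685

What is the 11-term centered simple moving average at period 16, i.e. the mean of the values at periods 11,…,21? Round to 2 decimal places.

12687.82

Sum of periods 11–21: 19300 + 4137 + 5123 + 13905 + 22334 + 17984 + 23443 + 13670 + 828 + 7157 + 11685 = 139566
Divide by 11: 139566 / 11 = 12687.82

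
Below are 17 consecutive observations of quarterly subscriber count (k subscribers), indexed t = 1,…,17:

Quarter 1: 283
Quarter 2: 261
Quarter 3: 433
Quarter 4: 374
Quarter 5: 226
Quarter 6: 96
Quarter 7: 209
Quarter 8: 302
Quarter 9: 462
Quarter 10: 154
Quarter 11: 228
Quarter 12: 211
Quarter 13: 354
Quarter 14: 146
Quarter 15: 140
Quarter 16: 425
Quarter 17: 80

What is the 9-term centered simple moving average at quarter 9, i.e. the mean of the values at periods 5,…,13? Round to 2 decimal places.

249.11

Sum of periods 5–13: 226 + 96 + 209 + 302 + 462 + 154 + 228 + 211 + 354 = 2242
Divide by 9: 2242 / 9 = 249.11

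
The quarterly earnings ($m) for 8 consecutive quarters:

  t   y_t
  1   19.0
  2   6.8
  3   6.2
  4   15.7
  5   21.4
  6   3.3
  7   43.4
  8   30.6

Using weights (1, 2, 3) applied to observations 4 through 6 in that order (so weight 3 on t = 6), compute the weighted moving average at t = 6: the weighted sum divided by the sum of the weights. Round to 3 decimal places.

11.400

Weighted sum: 1·15.7 + 2·21.4 + 3·3.3 = 15.7 + 42.8 + 9.9 = 68.4
Weight total: 1 + 2 + 3 = 6
WMA = 68.4 / 6 = 11.400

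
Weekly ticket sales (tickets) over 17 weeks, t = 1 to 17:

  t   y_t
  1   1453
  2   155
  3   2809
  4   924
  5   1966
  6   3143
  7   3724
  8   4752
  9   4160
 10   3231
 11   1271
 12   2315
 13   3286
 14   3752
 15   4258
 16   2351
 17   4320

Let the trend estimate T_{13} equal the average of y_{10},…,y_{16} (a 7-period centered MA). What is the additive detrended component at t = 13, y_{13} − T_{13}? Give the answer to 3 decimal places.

362.571

Trend T_13 = (3231 + 1271 + 2315 + 3286 + 3752 + 4258 + 2351) / 7 = 20464/7 = 2923.42857
Detrended value: 3286 − 2923.42857 = 362.571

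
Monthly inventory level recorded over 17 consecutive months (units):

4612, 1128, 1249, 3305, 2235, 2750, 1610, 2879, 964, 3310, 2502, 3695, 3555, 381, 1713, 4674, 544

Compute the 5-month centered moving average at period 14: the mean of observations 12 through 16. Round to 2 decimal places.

Sum of periods 12–16: 3695 + 3555 + 381 + 1713 + 4674 = 14018
Divide by 5: 14018 / 5 = 2803.60

2803.60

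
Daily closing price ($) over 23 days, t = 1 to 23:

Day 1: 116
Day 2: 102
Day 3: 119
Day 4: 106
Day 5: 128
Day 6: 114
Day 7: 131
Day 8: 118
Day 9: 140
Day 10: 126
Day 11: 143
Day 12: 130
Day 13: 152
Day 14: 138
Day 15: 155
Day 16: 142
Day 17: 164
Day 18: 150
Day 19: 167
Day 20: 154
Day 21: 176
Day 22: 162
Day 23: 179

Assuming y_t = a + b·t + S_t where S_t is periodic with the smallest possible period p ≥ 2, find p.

First differences y_{t+1} − y_t: -14, 17, -13, 22, -14, 17, -13, 22, -14, 17, …
The difference pattern repeats every 4 terms and not for any smaller step, so p = 4.

4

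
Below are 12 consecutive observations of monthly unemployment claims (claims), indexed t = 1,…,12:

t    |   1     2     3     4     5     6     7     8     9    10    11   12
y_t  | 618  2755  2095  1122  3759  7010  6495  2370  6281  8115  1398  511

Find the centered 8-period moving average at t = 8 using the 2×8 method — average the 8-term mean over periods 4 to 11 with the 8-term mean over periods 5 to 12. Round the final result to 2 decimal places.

Sum over 4–11: 1122 + 3759 + 7010 + 6495 + 2370 + 6281 + 8115 + 1398 = 36550
Sum over 5–12: 3759 + 7010 + 6495 + 2370 + 6281 + 8115 + 1398 + 511 = 35939
CMA at t=8 = (36550 + 35939) / (2·8) = 72489 / 16 = 4530.56

4530.56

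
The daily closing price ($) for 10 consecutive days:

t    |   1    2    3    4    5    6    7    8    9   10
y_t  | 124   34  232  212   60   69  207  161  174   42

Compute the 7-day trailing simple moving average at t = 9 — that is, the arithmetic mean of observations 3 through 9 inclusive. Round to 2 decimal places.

159.29

Sum of periods 3–9: 232 + 212 + 60 + 69 + 207 + 161 + 174 = 1115
Divide by 7: 1115 / 7 = 159.29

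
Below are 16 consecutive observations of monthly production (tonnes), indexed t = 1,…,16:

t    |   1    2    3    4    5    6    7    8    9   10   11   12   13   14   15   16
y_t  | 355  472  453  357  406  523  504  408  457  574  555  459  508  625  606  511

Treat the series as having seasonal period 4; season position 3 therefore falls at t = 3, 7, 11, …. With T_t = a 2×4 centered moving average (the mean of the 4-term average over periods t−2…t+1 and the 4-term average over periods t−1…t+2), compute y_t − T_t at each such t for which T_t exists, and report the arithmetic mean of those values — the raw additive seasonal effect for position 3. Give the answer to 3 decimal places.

Season position 3 occurs at t = 3, 7, 11 (where T_t is defined).
t=3: T_3 = 415.62500; y_3 − T_3 = 453 − 415.62500 = 37.37500
t=7: T_7 = 466.62500; y_7 − T_7 = 504 − 466.62500 = 37.37500
t=11: T_11 = 517.62500; y_11 − T_11 = 555 − 517.62500 = 37.37500
Mean deviation: (37.37500 + 37.37500 + 37.37500) / 3 = 37.375

37.375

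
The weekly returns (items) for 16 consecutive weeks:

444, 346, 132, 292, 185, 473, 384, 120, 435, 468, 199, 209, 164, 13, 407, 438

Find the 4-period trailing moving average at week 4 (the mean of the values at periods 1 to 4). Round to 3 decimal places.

303.500

Sum of periods 1–4: 444 + 346 + 132 + 292 = 1214
Divide by 4: 1214 / 4 = 303.500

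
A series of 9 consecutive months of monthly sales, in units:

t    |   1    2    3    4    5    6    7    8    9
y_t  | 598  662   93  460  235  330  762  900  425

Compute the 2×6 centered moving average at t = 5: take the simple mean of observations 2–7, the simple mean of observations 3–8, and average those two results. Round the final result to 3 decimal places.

Sum over 2–7: 662 + 93 + 460 + 235 + 330 + 762 = 2542
Sum over 3–8: 93 + 460 + 235 + 330 + 762 + 900 = 2780
CMA at t=5 = (2542 + 2780) / (2·6) = 5322 / 12 = 443.500

443.500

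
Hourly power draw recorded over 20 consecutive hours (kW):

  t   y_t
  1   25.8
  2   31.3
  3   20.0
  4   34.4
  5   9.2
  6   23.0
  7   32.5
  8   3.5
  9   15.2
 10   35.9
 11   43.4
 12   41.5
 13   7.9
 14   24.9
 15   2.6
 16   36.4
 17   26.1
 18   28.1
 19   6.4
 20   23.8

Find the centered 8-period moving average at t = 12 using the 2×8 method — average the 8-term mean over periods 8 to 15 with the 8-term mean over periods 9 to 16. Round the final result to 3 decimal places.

23.919

Sum over 8–15: 3.5 + 15.2 + 35.9 + 43.4 + 41.5 + 7.9 + 24.9 + 2.6 = 174.9
Sum over 9–16: 15.2 + 35.9 + 43.4 + 41.5 + 7.9 + 24.9 + 2.6 + 36.4 = 207.8
CMA at t=12 = (174.9 + 207.8) / (2·8) = 382.7 / 16 = 23.919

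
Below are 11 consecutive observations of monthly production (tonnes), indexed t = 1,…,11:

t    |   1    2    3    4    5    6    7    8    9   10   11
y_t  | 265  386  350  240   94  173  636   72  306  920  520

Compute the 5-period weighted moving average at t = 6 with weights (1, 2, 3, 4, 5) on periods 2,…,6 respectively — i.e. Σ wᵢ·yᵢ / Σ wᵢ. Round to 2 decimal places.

Weighted sum: 1·386 + 2·350 + 3·240 + 4·94 + 5·173 = 386 + 700 + 720 + 376 + 865 = 3047
Weight total: 1 + 2 + 3 + 4 + 5 = 15
WMA = 3047 / 15 = 203.13

203.13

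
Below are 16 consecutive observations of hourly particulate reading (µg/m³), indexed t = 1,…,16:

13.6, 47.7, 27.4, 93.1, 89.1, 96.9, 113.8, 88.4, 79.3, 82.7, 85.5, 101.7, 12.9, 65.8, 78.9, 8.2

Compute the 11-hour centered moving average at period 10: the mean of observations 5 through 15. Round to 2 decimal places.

Sum of periods 5–15: 89.1 + 96.9 + 113.8 + 88.4 + 79.3 + 82.7 + 85.5 + 101.7 + 12.9 + 65.8 + 78.9 = 895.0
Divide by 11: 895.0 / 11 = 81.36

81.36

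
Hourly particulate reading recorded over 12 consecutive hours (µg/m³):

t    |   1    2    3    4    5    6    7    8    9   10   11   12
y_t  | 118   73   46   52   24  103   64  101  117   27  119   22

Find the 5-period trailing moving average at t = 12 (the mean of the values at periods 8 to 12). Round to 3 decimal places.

77.200

Sum of periods 8–12: 101 + 117 + 27 + 119 + 22 = 386
Divide by 5: 386 / 5 = 77.200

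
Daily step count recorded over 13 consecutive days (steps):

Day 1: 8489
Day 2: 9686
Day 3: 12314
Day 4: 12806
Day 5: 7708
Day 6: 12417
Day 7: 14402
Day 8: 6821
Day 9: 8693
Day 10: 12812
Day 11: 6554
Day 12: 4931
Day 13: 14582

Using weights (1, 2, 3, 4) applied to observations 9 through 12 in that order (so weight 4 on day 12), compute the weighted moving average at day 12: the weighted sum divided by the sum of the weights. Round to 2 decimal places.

7370.30

Weighted sum: 1·8693 + 2·12812 + 3·6554 + 4·4931 = 8693 + 25624 + 19662 + 19724 = 73703
Weight total: 1 + 2 + 3 + 4 = 10
WMA = 73703 / 10 = 7370.30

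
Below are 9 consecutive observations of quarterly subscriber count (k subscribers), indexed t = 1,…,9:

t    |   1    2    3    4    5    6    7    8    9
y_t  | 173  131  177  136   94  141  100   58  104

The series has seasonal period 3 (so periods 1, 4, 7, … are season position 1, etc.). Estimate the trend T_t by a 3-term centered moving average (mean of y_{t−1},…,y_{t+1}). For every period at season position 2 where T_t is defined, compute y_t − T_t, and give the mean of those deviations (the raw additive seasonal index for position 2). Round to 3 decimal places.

-29.444

Season position 2 occurs at t = 2, 5, 8 (where T_t is defined).
t=2: T_2 = 160.33333; y_2 − T_2 = 131 − 160.33333 = -29.33333
t=5: T_5 = 123.66667; y_5 − T_5 = 94 − 123.66667 = -29.66667
t=8: T_8 = 87.33333; y_8 − T_8 = 58 − 87.33333 = -29.33333
Mean deviation: (-29.33333 + -29.66667 + -29.33333) / 3 = -29.444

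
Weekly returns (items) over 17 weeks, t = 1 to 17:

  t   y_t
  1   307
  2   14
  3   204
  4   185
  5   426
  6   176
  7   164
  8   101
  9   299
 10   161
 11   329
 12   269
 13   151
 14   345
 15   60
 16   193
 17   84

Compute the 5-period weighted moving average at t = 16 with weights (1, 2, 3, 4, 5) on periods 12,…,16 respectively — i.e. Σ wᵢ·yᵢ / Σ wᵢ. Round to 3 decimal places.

Weighted sum: 1·269 + 2·151 + 3·345 + 4·60 + 5·193 = 269 + 302 + 1035 + 240 + 965 = 2811
Weight total: 1 + 2 + 3 + 4 + 5 = 15
WMA = 2811 / 15 = 187.400

187.400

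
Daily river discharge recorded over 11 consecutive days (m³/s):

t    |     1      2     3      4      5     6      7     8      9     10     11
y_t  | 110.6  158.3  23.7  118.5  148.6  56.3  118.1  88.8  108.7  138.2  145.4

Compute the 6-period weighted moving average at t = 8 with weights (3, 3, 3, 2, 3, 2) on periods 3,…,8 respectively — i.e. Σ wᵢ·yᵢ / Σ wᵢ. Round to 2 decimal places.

Weighted sum: 3·23.7 + 3·118.5 + 3·148.6 + 2·56.3 + 3·118.1 + 2·88.8 = 71.1 + 355.5 + 445.8 + 112.6 + 354.3 + 177.6 = 1516.9
Weight total: 3 + 3 + 3 + 2 + 3 + 2 = 16
WMA = 1516.9 / 16 = 94.81

94.81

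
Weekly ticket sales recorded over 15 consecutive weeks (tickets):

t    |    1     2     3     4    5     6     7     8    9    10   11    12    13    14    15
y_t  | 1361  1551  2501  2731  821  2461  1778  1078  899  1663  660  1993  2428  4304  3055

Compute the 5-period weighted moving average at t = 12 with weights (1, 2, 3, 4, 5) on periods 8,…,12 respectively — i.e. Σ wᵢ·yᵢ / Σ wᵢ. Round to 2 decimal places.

1364.67

Weighted sum: 1·1078 + 2·899 + 3·1663 + 4·660 + 5·1993 = 1078 + 1798 + 4989 + 2640 + 9965 = 20470
Weight total: 1 + 2 + 3 + 4 + 5 = 15
WMA = 20470 / 15 = 1364.67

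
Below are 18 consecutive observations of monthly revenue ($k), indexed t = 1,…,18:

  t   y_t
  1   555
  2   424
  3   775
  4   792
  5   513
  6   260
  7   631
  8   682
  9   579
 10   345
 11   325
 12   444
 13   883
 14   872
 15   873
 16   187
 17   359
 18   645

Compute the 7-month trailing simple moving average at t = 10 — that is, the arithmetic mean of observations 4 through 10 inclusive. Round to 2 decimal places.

543.14

Sum of periods 4–10: 792 + 513 + 260 + 631 + 682 + 579 + 345 = 3802
Divide by 7: 3802 / 7 = 543.14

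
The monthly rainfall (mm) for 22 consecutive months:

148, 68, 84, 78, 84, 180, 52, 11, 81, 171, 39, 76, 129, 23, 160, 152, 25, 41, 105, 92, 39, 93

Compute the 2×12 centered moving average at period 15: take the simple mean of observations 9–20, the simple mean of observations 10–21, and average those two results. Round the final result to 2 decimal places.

Sum over 9–20: 81 + 171 + 39 + 76 + 129 + 23 + 160 + 152 + 25 + 41 + 105 + 92 = 1094
Sum over 10–21: 171 + 39 + 76 + 129 + 23 + 160 + 152 + 25 + 41 + 105 + 92 + 39 = 1052
CMA at t=15 = (1094 + 1052) / (2·12) = 2146 / 24 = 89.42

89.42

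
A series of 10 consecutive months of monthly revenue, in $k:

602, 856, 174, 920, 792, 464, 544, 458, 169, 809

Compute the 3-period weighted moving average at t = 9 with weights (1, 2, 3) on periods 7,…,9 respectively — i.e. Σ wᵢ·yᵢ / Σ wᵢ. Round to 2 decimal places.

327.83

Weighted sum: 1·544 + 2·458 + 3·169 = 544 + 916 + 507 = 1967
Weight total: 1 + 2 + 3 = 6
WMA = 1967 / 6 = 327.83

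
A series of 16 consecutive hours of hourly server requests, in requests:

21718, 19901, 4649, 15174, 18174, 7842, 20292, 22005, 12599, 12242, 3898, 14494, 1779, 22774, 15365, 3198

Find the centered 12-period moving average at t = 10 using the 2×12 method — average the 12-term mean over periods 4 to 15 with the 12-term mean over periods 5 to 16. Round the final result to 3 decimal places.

Sum over 4–15: 15174 + 18174 + 7842 + 20292 + 22005 + 12599 + 12242 + 3898 + 14494 + 1779 + 22774 + 15365 = 166638
Sum over 5–16: 18174 + 7842 + 20292 + 22005 + 12599 + 12242 + 3898 + 14494 + 1779 + 22774 + 15365 + 3198 = 154662
CMA at t=10 = (166638 + 154662) / (2·12) = 321300 / 24 = 13387.500

13387.500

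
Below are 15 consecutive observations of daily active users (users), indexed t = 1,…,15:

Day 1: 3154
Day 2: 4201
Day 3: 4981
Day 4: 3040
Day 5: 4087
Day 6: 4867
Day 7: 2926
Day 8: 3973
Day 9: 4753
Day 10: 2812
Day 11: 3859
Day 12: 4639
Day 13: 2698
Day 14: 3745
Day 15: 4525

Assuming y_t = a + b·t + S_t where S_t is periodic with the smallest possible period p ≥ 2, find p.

First differences y_{t+1} − y_t: 1047, 780, -1941, 1047, 780, -1941, 1047, 780, …
The difference pattern repeats every 3 terms and not for any smaller step, so p = 3.

3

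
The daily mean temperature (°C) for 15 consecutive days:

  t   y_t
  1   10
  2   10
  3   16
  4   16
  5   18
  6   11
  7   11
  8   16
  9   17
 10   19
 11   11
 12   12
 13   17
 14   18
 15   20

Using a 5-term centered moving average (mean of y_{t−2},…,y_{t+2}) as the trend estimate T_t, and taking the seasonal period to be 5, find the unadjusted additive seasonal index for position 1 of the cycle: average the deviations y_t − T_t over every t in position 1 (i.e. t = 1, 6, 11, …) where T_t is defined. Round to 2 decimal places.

-3.80

Season position 1 occurs at t = 6, 11 (where T_t is defined).
t=6: T_6 = 14.4000; y_6 − T_6 = 11 − 14.4000 = -3.4000
t=11: T_11 = 15.2000; y_11 − T_11 = 11 − 15.2000 = -4.2000
Mean deviation: (-3.4000 + -4.2000) / 2 = -3.80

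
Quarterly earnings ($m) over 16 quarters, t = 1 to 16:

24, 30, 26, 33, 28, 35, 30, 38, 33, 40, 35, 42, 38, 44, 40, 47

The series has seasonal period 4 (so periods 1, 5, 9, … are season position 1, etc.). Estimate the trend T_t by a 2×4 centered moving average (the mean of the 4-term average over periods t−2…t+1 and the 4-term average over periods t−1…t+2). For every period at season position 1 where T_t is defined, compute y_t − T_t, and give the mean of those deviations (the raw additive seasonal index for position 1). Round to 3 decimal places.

-2.750

Season position 1 occurs at t = 5, 9, 13 (where T_t is defined).
t=5: T_5 = 31.00000; y_5 − T_5 = 28 − 31.00000 = -3.00000
t=9: T_9 = 35.87500; y_9 − T_9 = 33 − 35.87500 = -2.87500
t=13: T_13 = 40.37500; y_13 − T_13 = 38 − 40.37500 = -2.37500
Mean deviation: (-3.00000 + -2.87500 + -2.37500) / 3 = -2.750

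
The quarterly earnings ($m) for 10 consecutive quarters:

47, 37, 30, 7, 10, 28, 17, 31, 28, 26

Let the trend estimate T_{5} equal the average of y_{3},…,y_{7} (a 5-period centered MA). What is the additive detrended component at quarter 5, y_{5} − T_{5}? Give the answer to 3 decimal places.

Trend T_5 = (30 + 7 + 10 + 28 + 17) / 5 = 92/5 = 18.40000
Detrended value: 10 − 18.40000 = -8.400

-8.400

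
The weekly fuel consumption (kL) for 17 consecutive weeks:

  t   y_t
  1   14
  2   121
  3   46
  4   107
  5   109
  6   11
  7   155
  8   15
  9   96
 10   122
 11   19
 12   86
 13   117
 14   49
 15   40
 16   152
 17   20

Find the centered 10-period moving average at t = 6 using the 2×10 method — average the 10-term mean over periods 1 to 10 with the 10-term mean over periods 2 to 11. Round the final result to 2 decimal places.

79.85

Sum over 1–10: 14 + 121 + 46 + 107 + 109 + 11 + 155 + 15 + 96 + 122 = 796
Sum over 2–11: 121 + 46 + 107 + 109 + 11 + 155 + 15 + 96 + 122 + 19 = 801
CMA at t=6 = (796 + 801) / (2·10) = 1597 / 20 = 79.85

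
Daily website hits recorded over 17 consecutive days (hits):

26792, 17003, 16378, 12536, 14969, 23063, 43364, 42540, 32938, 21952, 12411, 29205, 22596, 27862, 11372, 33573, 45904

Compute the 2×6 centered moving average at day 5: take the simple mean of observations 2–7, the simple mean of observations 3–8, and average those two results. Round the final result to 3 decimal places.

Sum over 2–7: 17003 + 16378 + 12536 + 14969 + 23063 + 43364 = 127313
Sum over 3–8: 16378 + 12536 + 14969 + 23063 + 43364 + 42540 = 152850
CMA at t=5 = (127313 + 152850) / (2·6) = 280163 / 12 = 23346.917

23346.917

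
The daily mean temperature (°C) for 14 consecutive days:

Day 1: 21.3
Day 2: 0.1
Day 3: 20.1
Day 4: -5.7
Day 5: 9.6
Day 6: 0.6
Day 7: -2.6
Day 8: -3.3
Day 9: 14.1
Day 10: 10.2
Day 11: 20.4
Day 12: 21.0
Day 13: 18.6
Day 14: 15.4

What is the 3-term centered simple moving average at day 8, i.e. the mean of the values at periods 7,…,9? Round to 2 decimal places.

Sum of periods 7–9: (-2.6) + (-3.3) + 14.1 = 8.2
Divide by 3: 8.2 / 3 = 2.73

2.73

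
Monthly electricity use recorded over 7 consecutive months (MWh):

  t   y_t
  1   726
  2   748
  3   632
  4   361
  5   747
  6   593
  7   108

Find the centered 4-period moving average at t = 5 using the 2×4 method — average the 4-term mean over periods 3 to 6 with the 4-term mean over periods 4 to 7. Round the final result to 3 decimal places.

517.750

Sum over 3–6: 632 + 361 + 747 + 593 = 2333
Sum over 4–7: 361 + 747 + 593 + 108 = 1809
CMA at t=5 = (2333 + 1809) / (2·4) = 4142 / 8 = 517.750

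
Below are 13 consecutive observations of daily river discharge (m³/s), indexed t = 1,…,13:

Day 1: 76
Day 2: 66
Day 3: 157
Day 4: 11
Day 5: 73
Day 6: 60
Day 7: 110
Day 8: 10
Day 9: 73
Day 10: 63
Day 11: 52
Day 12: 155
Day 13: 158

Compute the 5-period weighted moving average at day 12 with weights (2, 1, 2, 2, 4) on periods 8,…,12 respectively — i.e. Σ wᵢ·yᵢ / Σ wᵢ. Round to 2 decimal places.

85.73

Weighted sum: 2·10 + 1·73 + 2·63 + 2·52 + 4·155 = 20 + 73 + 126 + 104 + 620 = 943
Weight total: 2 + 1 + 2 + 2 + 4 = 11
WMA = 943 / 11 = 85.73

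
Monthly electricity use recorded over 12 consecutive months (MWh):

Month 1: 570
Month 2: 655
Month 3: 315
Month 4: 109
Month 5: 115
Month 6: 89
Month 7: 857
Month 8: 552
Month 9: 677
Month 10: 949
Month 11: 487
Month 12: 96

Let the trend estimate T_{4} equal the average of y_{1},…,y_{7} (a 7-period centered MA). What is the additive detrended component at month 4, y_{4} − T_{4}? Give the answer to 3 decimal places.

Trend T_4 = (570 + 655 + 315 + 109 + 115 + 89 + 857) / 7 = 2710/7 = 387.14286
Detrended value: 109 − 387.14286 = -278.143

-278.143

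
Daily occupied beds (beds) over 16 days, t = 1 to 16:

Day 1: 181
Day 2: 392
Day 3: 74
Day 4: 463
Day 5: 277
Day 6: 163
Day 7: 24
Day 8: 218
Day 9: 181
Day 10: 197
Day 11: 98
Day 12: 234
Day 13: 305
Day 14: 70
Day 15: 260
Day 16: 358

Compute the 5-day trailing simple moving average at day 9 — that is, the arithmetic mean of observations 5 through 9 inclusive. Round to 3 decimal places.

Sum of periods 5–9: 277 + 163 + 24 + 218 + 181 = 863
Divide by 5: 863 / 5 = 172.600

172.600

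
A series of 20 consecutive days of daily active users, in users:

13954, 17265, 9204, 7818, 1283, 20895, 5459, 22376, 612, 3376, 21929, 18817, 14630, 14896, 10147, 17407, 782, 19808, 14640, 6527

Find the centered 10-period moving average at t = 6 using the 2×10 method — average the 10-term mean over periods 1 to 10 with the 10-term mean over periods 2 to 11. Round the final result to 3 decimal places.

10622.950

Sum over 1–10: 13954 + 17265 + 9204 + 7818 + 1283 + 20895 + 5459 + 22376 + 612 + 3376 = 102242
Sum over 2–11: 17265 + 9204 + 7818 + 1283 + 20895 + 5459 + 22376 + 612 + 3376 + 21929 = 110217
CMA at t=6 = (102242 + 110217) / (2·10) = 212459 / 20 = 10622.950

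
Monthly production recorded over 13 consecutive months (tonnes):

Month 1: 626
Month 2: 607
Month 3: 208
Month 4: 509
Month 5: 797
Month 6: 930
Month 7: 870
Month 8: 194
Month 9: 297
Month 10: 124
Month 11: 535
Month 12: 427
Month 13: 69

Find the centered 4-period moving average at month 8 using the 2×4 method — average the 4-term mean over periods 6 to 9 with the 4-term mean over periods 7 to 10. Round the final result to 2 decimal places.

Sum over 6–9: 930 + 870 + 194 + 297 = 2291
Sum over 7–10: 870 + 194 + 297 + 124 = 1485
CMA at t=8 = (2291 + 1485) / (2·4) = 3776 / 8 = 472.00

472.00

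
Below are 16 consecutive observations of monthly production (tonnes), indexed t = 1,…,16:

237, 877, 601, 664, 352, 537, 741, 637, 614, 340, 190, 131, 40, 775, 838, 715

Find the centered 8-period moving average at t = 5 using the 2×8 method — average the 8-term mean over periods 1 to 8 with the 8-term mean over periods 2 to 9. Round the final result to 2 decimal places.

Sum over 1–8: 237 + 877 + 601 + 664 + 352 + 537 + 741 + 637 = 4646
Sum over 2–9: 877 + 601 + 664 + 352 + 537 + 741 + 637 + 614 = 5023
CMA at t=5 = (4646 + 5023) / (2·8) = 9669 / 16 = 604.31

604.31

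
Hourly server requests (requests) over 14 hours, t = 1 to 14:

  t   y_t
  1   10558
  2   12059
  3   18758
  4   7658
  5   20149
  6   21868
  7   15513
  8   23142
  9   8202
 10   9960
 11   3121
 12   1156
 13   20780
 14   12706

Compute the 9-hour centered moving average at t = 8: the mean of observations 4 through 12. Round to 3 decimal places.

Sum of periods 4–12: 7658 + 20149 + 21868 + 15513 + 23142 + 8202 + 9960 + 3121 + 1156 = 110769
Divide by 9: 110769 / 9 = 12307.667

12307.667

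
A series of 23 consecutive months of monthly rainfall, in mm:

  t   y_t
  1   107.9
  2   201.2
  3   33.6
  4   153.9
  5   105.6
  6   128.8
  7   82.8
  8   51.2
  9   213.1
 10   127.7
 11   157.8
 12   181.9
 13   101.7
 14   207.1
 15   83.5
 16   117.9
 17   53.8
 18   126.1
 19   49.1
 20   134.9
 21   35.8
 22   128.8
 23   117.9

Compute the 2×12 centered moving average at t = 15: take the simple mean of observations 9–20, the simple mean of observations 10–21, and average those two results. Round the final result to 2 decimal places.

122.16

Sum over 9–20: 213.1 + 127.7 + 157.8 + 181.9 + 101.7 + 207.1 + 83.5 + 117.9 + 53.8 + 126.1 + 49.1 + 134.9 = 1554.6
Sum over 10–21: 127.7 + 157.8 + 181.9 + 101.7 + 207.1 + 83.5 + 117.9 + 53.8 + 126.1 + 49.1 + 134.9 + 35.8 = 1377.3
CMA at t=15 = (1554.6 + 1377.3) / (2·12) = 2931.9 / 24 = 122.16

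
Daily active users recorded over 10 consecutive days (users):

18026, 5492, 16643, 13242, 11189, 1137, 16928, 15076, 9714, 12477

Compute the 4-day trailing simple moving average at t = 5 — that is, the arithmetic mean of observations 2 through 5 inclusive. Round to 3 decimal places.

11641.500

Sum of periods 2–5: 5492 + 16643 + 13242 + 11189 = 46566
Divide by 4: 46566 / 4 = 11641.500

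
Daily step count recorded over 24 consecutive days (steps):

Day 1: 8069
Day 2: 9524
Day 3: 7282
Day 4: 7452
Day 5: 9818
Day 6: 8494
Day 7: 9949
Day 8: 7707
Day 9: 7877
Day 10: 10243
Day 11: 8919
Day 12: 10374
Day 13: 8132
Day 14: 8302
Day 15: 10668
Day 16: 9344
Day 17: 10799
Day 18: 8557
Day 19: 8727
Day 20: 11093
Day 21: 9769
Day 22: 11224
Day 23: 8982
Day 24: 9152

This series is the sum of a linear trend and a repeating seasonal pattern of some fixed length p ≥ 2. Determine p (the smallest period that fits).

First differences y_{t+1} − y_t: 1455, -2242, 170, 2366, -1324, 1455, -2242, 170, 2366, -1324, 1455, -2242, …
The difference pattern repeats every 5 terms and not for any smaller step, so p = 5.

5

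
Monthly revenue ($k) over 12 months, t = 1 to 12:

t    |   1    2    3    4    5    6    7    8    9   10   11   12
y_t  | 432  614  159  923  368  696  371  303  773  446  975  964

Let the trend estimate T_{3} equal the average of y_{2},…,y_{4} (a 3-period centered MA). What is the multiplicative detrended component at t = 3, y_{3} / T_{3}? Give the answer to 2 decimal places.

0.28

Trend T_3 = (614 + 159 + 923) / 3 = 1696/3 = 565.3333
Ratio to trend: 159 / 565.3333 = 0.28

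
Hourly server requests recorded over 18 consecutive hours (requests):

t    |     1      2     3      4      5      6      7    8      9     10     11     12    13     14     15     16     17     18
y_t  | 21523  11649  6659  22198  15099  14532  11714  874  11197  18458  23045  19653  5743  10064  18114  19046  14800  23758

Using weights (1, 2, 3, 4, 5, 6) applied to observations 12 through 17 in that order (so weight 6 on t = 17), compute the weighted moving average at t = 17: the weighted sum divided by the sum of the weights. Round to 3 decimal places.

15134.143

Weighted sum: 1·19653 + 2·5743 + 3·10064 + 4·18114 + 5·19046 + 6·14800 = 19653 + 11486 + 30192 + 72456 + 95230 + 88800 = 317817
Weight total: 1 + 2 + 3 + 4 + 5 + 6 = 21
WMA = 317817 / 21 = 15134.143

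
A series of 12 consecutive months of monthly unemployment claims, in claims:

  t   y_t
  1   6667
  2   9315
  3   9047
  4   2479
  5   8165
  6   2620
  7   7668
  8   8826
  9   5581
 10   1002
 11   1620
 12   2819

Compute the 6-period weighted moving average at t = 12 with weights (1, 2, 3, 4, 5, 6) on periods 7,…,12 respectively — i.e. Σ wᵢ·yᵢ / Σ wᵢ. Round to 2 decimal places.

3385.00

Weighted sum: 1·7668 + 2·8826 + 3·5581 + 4·1002 + 5·1620 + 6·2819 = 7668 + 17652 + 16743 + 4008 + 8100 + 16914 = 71085
Weight total: 1 + 2 + 3 + 4 + 5 + 6 = 21
WMA = 71085 / 21 = 3385.00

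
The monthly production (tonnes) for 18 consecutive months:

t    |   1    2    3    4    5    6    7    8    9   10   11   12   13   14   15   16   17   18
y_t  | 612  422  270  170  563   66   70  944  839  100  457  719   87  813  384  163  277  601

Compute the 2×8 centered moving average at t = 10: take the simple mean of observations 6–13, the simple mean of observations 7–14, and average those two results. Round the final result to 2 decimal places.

Sum over 6–13: 66 + 70 + 944 + 839 + 100 + 457 + 719 + 87 = 3282
Sum over 7–14: 70 + 944 + 839 + 100 + 457 + 719 + 87 + 813 = 4029
CMA at t=10 = (3282 + 4029) / (2·8) = 7311 / 16 = 456.94

456.94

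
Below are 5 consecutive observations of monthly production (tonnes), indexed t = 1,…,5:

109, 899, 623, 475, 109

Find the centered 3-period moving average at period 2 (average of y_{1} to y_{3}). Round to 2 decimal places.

Sum of periods 1–3: 109 + 899 + 623 = 1631
Divide by 3: 1631 / 3 = 543.67

543.67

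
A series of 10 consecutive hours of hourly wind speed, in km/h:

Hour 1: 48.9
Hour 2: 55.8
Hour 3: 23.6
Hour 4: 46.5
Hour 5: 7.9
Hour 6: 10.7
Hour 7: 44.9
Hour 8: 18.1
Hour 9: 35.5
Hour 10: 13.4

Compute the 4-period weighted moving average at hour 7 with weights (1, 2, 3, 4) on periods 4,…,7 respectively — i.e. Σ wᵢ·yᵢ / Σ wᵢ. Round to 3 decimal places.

Weighted sum: 1·46.5 + 2·7.9 + 3·10.7 + 4·44.9 = 46.5 + 15.8 + 32.1 + 179.6 = 274.0
Weight total: 1 + 2 + 3 + 4 = 10
WMA = 274.0 / 10 = 27.400

27.400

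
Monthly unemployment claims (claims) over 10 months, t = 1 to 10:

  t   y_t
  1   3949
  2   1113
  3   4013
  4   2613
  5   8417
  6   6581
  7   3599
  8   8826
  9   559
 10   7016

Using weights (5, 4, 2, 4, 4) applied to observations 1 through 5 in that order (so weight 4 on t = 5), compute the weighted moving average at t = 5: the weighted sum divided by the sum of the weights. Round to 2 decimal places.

4018.05

Weighted sum: 5·3949 + 4·1113 + 2·4013 + 4·2613 + 4·8417 = 19745 + 4452 + 8026 + 10452 + 33668 = 76343
Weight total: 5 + 4 + 2 + 4 + 4 = 19
WMA = 76343 / 19 = 4018.05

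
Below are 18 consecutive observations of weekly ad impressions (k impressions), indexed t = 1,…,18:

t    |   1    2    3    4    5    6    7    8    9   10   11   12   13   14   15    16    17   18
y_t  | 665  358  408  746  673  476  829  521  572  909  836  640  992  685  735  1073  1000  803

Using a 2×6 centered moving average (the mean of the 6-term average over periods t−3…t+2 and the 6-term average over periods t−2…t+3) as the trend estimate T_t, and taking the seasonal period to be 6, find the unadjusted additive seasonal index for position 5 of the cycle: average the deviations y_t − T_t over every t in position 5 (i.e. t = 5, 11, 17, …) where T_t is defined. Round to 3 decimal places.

77.542

Season position 5 occurs at t = 5, 11 (where T_t is defined).
t=5: T_5 = 595.25000; y_5 − T_5 = 673 − 595.25000 = 77.75000
t=11: T_11 = 758.66667; y_11 − T_11 = 836 − 758.66667 = 77.33333
Mean deviation: (77.75000 + 77.33333) / 2 = 77.542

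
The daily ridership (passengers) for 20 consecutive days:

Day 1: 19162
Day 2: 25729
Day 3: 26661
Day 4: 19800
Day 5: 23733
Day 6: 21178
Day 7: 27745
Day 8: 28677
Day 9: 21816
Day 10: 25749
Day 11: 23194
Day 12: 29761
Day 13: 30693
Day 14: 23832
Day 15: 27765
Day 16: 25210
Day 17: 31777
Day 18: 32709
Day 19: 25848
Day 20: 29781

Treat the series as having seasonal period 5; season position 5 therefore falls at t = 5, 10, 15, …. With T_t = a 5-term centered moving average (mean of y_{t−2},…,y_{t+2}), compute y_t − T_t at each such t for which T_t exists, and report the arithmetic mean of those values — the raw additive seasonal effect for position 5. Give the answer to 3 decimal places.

-90.400

Season position 5 occurs at t = 5, 10, 15 (where T_t is defined).
t=5: T_5 = 23823.40000; y_5 − T_5 = 23733 − 23823.40000 = -90.40000
t=10: T_10 = 25839.40000; y_10 − T_10 = 25749 − 25839.40000 = -90.40000
t=15: T_15 = 27855.40000; y_15 − T_15 = 27765 − 27855.40000 = -90.40000
Mean deviation: (-90.40000 + -90.40000 + -90.40000) / 3 = -90.400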